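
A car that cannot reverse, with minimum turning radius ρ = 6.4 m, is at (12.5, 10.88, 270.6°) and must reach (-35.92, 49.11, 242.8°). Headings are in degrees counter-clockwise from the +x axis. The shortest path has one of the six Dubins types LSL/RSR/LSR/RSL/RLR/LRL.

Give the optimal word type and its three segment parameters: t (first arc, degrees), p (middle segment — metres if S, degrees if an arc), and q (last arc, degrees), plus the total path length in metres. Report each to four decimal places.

Let ψ = atan2(Δy, Δx) = atan2(38.23, -48.42) = 141.7072° be the start→goal bearing.
Normalize: d = |goal − start| / ρ = 61.693025/6.4 = 9.639535, α = (θ_start − ψ) mod 360° = 128.8928° = 2.249605 rad, β = (θ_goal − ψ) mod 360° = 101.0928° = 1.764403 rad.
Common terms: sin α = 0.778322, cos α = -0.627866, sin β = 0.981317, cos β = -0.192399, cos(α−β) = 0.884581, d² = 92.920637. Work in radians in the unit-radius frame; every candidate has L = ρ·(t + p + q).
LSL: p² = 2 + d² − 2cos(α−β) + 2d(sin α − sin β) = 89.237917; p = √p² = 9.446582; φ = atan2(cos β − cos α, d + sin α − sin β) = 0.046114 rad; t = (φ − α) mod 2π = 4.079695 rad, q = (β − φ) mod 2π = 1.718289 rad → L = 6.4·(4.079695 + 9.446582 + 1.718289) = 6.4·15.244566 = 97.565223 m
RSR: p² = 2 + d² − 2cos(α−β) + 2d(sin β − sin α) = 97.065033; p = √p² = 9.852159; φ = atan2(cos α − cos β, d − sin α + sin β) = -0.044215 rad; t = (α − φ) mod 2π = 2.293819 rad, q = (φ − β) mod 2π = 4.474568 rad → L = 6.4·(2.293819 + 9.852159 + 4.474568) = 6.4·16.620546 = 106.371492 m
LSR: p² = d² − 2 + 2cos(α−β) + 2d(sin α + sin β) = 126.613988; p = √p² = 11.252288; φ = atan2(−cos α − cos β, d + sin α + sin β) − atan2(−2, p) = 0.247739 rad; t = (φ − α) mod 2π = 4.281320 rad, q = (φ − β) mod 2π = 4.766521 rad → L = 6.4·(4.281320 + 11.252288 + 4.766521) = 6.4·20.300129 = 129.920827 m
RSL: p² = d² − 2 + 2cos(α−β) − 2d(sin α + sin β) = 58.765611; p = √p² = 7.665873; φ = atan2(cos α + cos β, d − sin α − sin β) − atan2(2, p) = -0.358930 rad; t = (α − φ) mod 2π = 2.608535 rad, q = (β − φ) mod 2π = 2.123333 rad → L = 6.4·(2.608535 + 7.665873 + 2.123333) = 6.4·12.397741 = 79.345542 m
RLR: c = (6 − d² + 2cos(α−β) + 2d(sin α − sin β))/8 = -11.133129, |c| > 1 → infeasible
LRL: c = (6 − d² + 2cos(α−β) − 2d(sin α − sin β))/8 = -10.154740, |c| > 1 → infeasible
Shortest: RSL with L = 79.345542 m ≈ 79.3455 m
Convert RSL to answer units (arcs ×180/π): t = 2.608535·180/π = 149.4580°, p = ρ·p = 6.4·7.665873 = 49.0616 m, q = 2.123333·180/π = 121.6580°, L = 79.3455 m.

RSL: t = 149.4580°, p = 49.0616 m, q = 121.6580°, L = 79.3455 m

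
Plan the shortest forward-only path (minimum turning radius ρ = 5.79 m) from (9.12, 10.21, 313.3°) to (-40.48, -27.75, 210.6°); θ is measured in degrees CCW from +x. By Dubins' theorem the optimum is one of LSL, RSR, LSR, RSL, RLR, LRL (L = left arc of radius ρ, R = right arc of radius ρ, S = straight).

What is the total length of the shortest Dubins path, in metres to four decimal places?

66.7471 m

Let ψ = atan2(Δy, Δx) = atan2(-37.96, -49.60) = -142.5724° be the start→goal bearing.
Normalize: d = |goal − start| / ρ = 62.458959/5.79 = 10.787385, α = (θ_start − ψ) mod 360° = 95.8724° = 1.673288 rad, β = (θ_goal − ψ) mod 360° = 353.1724° = 6.164020 rad.
Common terms: sin α = 0.994752, cos α = -0.102313, sin β = -0.118883, cos β = 0.992908, cos(α−β) = -0.219846, d² = 116.367676. Work in radians in the unit-radius frame; every candidate has L = ρ·(t + p + q).
LSL: p² = 2 + d² − 2cos(α−β) + 2d(sin α − sin β) = 142.833795; p = √p² = 11.951309; φ = atan2(cos β − cos α, d + sin α − sin β) = 0.091769 rad; t = (φ − α) mod 2π = 4.701666 rad, q = (β − φ) mod 2π = 6.072251 rad → L = 5.79·(4.701666 + 11.951309 + 6.072251) = 5.79·22.725227 = 131.579063 m
RSR: p² = 2 + d² − 2cos(α−β) + 2d(sin β − sin α) = 94.780941; p = √p² = 9.735550; φ = atan2(cos α − cos β, d − sin α + sin β) = -0.112736 rad; t = (α − φ) mod 2π = 1.786024 rad, q = (φ − β) mod 2π = 0.006429 rad → L = 5.79·(1.786024 + 9.735550 + 0.006429) = 5.79·11.528004 = 66.747140 m
LSR: p² = d² − 2 + 2cos(α−β) + 2d(sin α + sin β) = 132.824661; p = √p² = 11.524958; φ = atan2(−cos α − cos β, d + sin α + sin β) − atan2(−2, p) = 0.095614 rad; t = (φ − α) mod 2π = 4.705511 rad, q = (φ − β) mod 2π = 0.214779 rad → L = 5.79·(4.705511 + 11.524958 + 0.214779) = 5.79·16.445248 = 95.217987 m
RSL: p² = d² − 2 + 2cos(α−β) − 2d(sin α + sin β) = 95.031306; p = √p² = 9.748400; φ = atan2(cos α + cos β, d − sin α − sin β) − atan2(2, p) = -0.112740 rad; t = (α − φ) mod 2π = 1.786028 rad, q = (β − φ) mod 2π = 6.276760 rad → L = 5.79·(1.786028 + 9.748400 + 6.276760) = 5.79·17.811189 = 103.126783 m
RLR: c = (6 − d² + 2cos(α−β) + 2d(sin α − sin β))/8 = -10.847618, |c| > 1 → infeasible
LRL: c = (6 − d² + 2cos(α−β) − 2d(sin α − sin β))/8 = -16.854224, |c| > 1 → infeasible
Shortest: RSR with L = 66.747140 m ≈ 66.7471 m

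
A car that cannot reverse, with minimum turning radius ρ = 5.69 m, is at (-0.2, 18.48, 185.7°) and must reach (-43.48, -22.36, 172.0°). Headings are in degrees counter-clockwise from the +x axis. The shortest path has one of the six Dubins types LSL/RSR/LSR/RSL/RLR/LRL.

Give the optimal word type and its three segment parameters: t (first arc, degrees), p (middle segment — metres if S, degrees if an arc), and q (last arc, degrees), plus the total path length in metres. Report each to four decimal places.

Let ψ = atan2(Δy, Δx) = atan2(-40.84, -43.28) = -136.6615° be the start→goal bearing.
Normalize: d = |goal − start| / ρ = 59.506840/5.69 = 10.458144, α = (θ_start − ψ) mod 360° = 322.3615° = 5.626269 rad, β = (θ_goal − ψ) mod 360° = 308.6615° = 5.387159 rad.
Common terms: sin α = -0.610678, cos α = 0.791879, sin β = -0.780851, cos β = 0.624718, cos(α−β) = 0.971549, d² = 109.372778. Work in radians in the unit-radius frame; every candidate has L = ρ·(t + p + q).
LSL: p² = 2 + d² − 2cos(α−β) + 2d(sin α − sin β) = 112.989064; p = √p² = 10.629631; φ = atan2(cos β − cos α, d + sin α − sin β) = -0.015727 rad; t = (φ − α) mod 2π = 0.641190 rad, q = (β − φ) mod 2π = 5.402885 rad → L = 5.69·(0.641190 + 10.629631 + 5.402885) = 5.69·16.673707 = 94.873391 m
RSR: p² = 2 + d² − 2cos(α−β) + 2d(sin β − sin α) = 105.870295; p = √p² = 10.289329; φ = atan2(cos α − cos β, d − sin α + sin β) = 0.016247 rad; t = (α − φ) mod 2π = 5.610022 rad, q = (φ − β) mod 2π = 0.912273 rad → L = 5.69·(5.610022 + 10.289329 + 0.912273) = 5.69·16.811625 = 95.658144 m
LSR: p² = d² − 2 + 2cos(α−β) + 2d(sin α + sin β) = 80.210263; p = √p² = 8.956018; φ = atan2(−cos α − cos β, d + sin α + sin β) − atan2(−2, p) = 0.064719 rad; t = (φ − α) mod 2π = 0.721635 rad, q = (φ − β) mod 2π = 0.960745 rad → L = 5.69·(0.721635 + 8.956018 + 0.960745) = 5.69·10.638398 = 60.532486 m
RSL: p² = d² − 2 + 2cos(α−β) − 2d(sin α + sin β) = 138.421490; p = √p² = 11.765266; φ = atan2(cos α + cos β, d − sin α − sin β) − atan2(2, p) = -0.049400 rad; t = (α − φ) mod 2π = 5.675669 rad, q = (β − φ) mod 2π = 5.436558 rad → L = 5.69·(5.675669 + 11.765266 + 5.436558) = 5.69·22.877493 = 130.172937 m
RLR: c = (6 − d² + 2cos(α−β) + 2d(sin α − sin β))/8 = -12.233787, |c| > 1 → infeasible
LRL: c = (6 − d² + 2cos(α−β) − 2d(sin α − sin β))/8 = -13.123633, |c| > 1 → infeasible
Shortest: LSR with L = 60.532486 m ≈ 60.5325 m
Convert LSR to answer units (arcs ×180/π): t = 0.721635·180/π = 41.3466°, p = ρ·p = 5.69·8.956018 = 50.9597 m, q = 0.960745·180/π = 55.0466°, L = 60.5325 m.

LSR: t = 41.3466°, p = 50.9597 m, q = 55.0466°, L = 60.5325 m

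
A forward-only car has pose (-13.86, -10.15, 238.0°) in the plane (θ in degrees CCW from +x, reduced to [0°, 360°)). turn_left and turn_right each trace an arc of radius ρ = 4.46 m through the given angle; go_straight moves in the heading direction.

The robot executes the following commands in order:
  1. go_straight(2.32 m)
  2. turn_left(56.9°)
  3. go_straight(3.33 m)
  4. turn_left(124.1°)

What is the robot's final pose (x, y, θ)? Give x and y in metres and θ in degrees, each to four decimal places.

(-6.0821, -19.7984, 59.0000°)

set_pose: (x, y, θ) = (-13.8600, -10.1500, 238.0000°), ρ = 4.46
go_straight(2.32): x += 2.32·cos θ, y += 2.32·sin θ → (-15.0894, -12.1175, 238.0000°)
turn_left(56.9°): centre at ρ to the left, rotate +56.9° → (-15.3525, -16.3587, 294.9000°)
go_straight(3.33): x += 3.33·cos θ, y += 3.33·sin θ → (-13.9505, -19.3792, 294.9000°)
turn_left(124.1°): centre at ρ to the left, rotate +124.1° → (-6.0821, -19.7984, 419.0000° ≡ 59.0000°)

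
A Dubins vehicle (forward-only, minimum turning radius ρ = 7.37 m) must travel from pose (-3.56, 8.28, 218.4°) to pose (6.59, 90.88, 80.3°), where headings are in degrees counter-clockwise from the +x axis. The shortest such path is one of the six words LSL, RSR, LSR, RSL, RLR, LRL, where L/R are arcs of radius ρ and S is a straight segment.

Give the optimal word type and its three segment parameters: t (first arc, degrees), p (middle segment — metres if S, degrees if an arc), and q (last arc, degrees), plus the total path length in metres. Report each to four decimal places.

Let ψ = atan2(Δy, Δx) = atan2(82.60, 10.15) = 82.9945° be the start→goal bearing.
Normalize: d = |goal − start| / ρ = 83.221286/7.37 = 11.291898, α = (θ_start − ψ) mod 360° = 135.4055° = 2.363271 rad, β = (θ_goal − ψ) mod 360° = 357.3055° = 6.236157 rad.
Common terms: sin α = 0.702085, cos α = -0.712093, sin β = -0.047011, cos β = 0.998894, cos(α−β) = -0.744312, d² = 127.506955. Work in radians in the unit-radius frame; every candidate has L = ρ·(t + p + q).
LSL: p² = 2 + d² − 2cos(α−β) + 2d(sin α − sin β) = 147.913016; p = √p² = 12.161950; φ = atan2(cos β − cos α, d + sin α − sin β) = 0.141152 rad; t = (φ − α) mod 2π = 4.061066 rad, q = (β − φ) mod 2π = 6.095005 rad → L = 7.37·(4.061066 + 12.161950 + 6.095005) = 7.37·22.318020 = 164.483811 m
RSR: p² = 2 + d² − 2cos(α−β) + 2d(sin β − sin α) = 114.078139; p = √p² = 10.680737; φ = atan2(cos α − cos β, d − sin α + sin β) = -0.160887 rad; t = (α − φ) mod 2π = 2.524158 rad, q = (φ − β) mod 2π = 6.169327 rad → L = 7.37·(2.524158 + 10.680737 + 6.169327) = 7.37·19.374222 = 142.788015 m
LSR: p² = d² − 2 + 2cos(α−β) + 2d(sin α + sin β) = 138.812388; p = √p² = 11.781867; φ = atan2(−cos α − cos β, d + sin α + sin β) − atan2(−2, p) = 0.144148 rad; t = (φ − α) mod 2π = 4.064062 rad, q = (φ − β) mod 2π = 0.191176 rad → L = 7.37·(4.064062 + 11.781867 + 0.191176) = 7.37·16.037105 = 118.193467 m
RSL: p² = d² − 2 + 2cos(α−β) − 2d(sin α + sin β) = 109.224275; p = √p² = 10.451042; φ = atan2(cos α + cos β, d − sin α − sin β) − atan2(2, p) = -0.162126 rad; t = (α − φ) mod 2π = 2.525397 rad, q = (β − φ) mod 2π = 0.115097 rad → L = 7.37·(2.525397 + 10.451042 + 0.115097) = 7.37·13.091536 = 96.484622 m
RLR: c = (6 − d² + 2cos(α−β) + 2d(sin α − sin β))/8 = -13.259767, |c| > 1 → infeasible
LRL: c = (6 − d² + 2cos(α−β) − 2d(sin α − sin β))/8 = -17.489127, |c| > 1 → infeasible
Shortest: RSL with L = 96.484622 m ≈ 96.4846 m
Convert RSL to answer units (arcs ×180/π): t = 2.525397·180/π = 144.6946°, p = ρ·p = 7.37·10.451042 = 77.0242 m, q = 0.115097·180/π = 6.5946°, L = 96.4846 m.

RSL: t = 144.6946°, p = 77.0242 m, q = 6.5946°, L = 96.4846 m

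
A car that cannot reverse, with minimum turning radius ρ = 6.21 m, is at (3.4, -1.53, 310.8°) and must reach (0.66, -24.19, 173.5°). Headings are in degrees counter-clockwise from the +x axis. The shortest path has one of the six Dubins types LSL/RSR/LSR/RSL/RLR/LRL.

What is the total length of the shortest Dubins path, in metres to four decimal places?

Let ψ = atan2(Δy, Δx) = atan2(-22.66, -2.74) = -96.8946° be the start→goal bearing.
Normalize: d = |goal − start| / ρ = 22.825056/6.21 = 3.675532, α = (θ_start − ψ) mod 360° = 47.6946° = 0.832428 rad, β = (θ_goal − ψ) mod 360° = 270.3946° = 4.719276 rad.
Common terms: sin α = 0.739568, cos α = 0.673082, sin β = -0.999976, cos β = 0.006887, cos(α−β) = -0.734915, d² = 13.509539. Work in radians in the unit-radius frame; every candidate has L = ρ·(t + p + q).
LSL: p² = 2 + d² − 2cos(α−β) + 2d(sin α − sin β) = 29.766869; p = √p² = 5.455902; φ = atan2(cos β − cos α, d + sin α − sin β) = -0.122411 rad; t = (φ − α) mod 2π = 5.328346 rad, q = (β − φ) mod 2π = 4.841687 rad → L = 6.21·(5.328346 + 5.455902 + 4.841687) = 6.21·15.625936 = 97.037061 m
RSR: p² = 2 + d² − 2cos(α−β) + 2d(sin β − sin α) = 4.191866; p = √p² = 2.047405; φ = atan2(cos α − cos β, d − sin α + sin β) = 0.331419 rad; t = (α − φ) mod 2π = 0.501009 rad, q = (φ − β) mod 2π = 1.895328 rad → L = 6.21·(0.501009 + 2.047405 + 1.895328) = 6.21·4.443742 = 27.595637 m
LSR: p² = d² − 2 + 2cos(α−β) + 2d(sin α + sin β) = 8.125430; p = √p² = 2.850514; φ = atan2(−cos α − cos β, d + sin α + sin β) − atan2(−2, p) = 0.415283 rad; t = (φ − α) mod 2π = 5.866040 rad, q = (φ − β) mod 2π = 1.979192 rad → L = 6.21·(5.866040 + 2.850514 + 1.979192) = 6.21·10.695745 = 66.420578 m
RSL: p² = d² − 2 + 2cos(α−β) − 2d(sin α + sin β) = 11.953989; p = √p² = 3.457454; φ = atan2(cos α + cos β, d − sin α − sin β) − atan2(2, p) = -0.353360 rad; t = (α − φ) mod 2π = 1.185789 rad, q = (β − φ) mod 2π = 5.072637 rad → L = 6.21·(1.185789 + 3.457454 + 5.072637) = 6.21·9.715879 = 60.335611 m
RLR: c = (6 − d² + 2cos(α−β) + 2d(sin α − sin β))/8 = 0.476017; p = 2π − arccos c = 5.208509 rad; φ = atan2(cos α − cos β, d − sin α + sin β) = 0.331419 rad; t = (α − φ + p/2) mod 2π = 3.105264 rad, q = (α − β − t + p) mod 2π = 4.499582 rad → L = 6.21·(3.105264 + 5.208509 + 4.499582) = 6.21·12.813355 = 79.570932 m
LRL: c = (6 − d² + 2cos(α−β) − 2d(sin α − sin β))/8 = -2.720859, |c| > 1 → infeasible
Shortest: RSR with L = 27.595637 m ≈ 27.5956 m

27.5956 m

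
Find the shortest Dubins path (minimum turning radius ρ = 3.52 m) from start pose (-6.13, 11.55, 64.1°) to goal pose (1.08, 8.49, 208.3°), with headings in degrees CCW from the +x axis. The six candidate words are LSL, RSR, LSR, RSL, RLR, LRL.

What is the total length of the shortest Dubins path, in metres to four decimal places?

16.1084 m

Let ψ = atan2(Δy, Δx) = atan2(-3.06, 7.21) = -22.9969° be the start→goal bearing.
Normalize: d = |goal − start| / ρ = 7.832477/3.52 = 2.225136, α = (θ_start − ψ) mod 360° = 87.0969° = 1.520127 rad, β = (θ_goal − ψ) mod 360° = 231.2969° = 4.036892 rad.
Common terms: sin α = 0.998717, cos α = 0.050647, sin β = -0.780396, cos β = -0.625285, cos(α−β) = -0.811064, d² = 4.951228. Work in radians in the unit-radius frame; every candidate has L = ρ·(t + p + q).
LSL: p² = 2 + d² − 2cos(α−β) + 2d(sin α − sin β) = 16.490891; p = √p² = 4.060898; φ = atan2(cos β − cos α, d + sin α − sin β) = -0.167227 rad; t = (φ − α) mod 2π = 4.595831 rad, q = (β − φ) mod 2π = 4.204119 rad → L = 3.52·(4.595831 + 4.060898 + 4.204119) = 3.52·12.860848 = 45.270185 m
RSR: p² = 2 + d² − 2cos(α−β) + 2d(sin β − sin α) = 0.655821; p = √p² = 0.809828; φ = atan2(cos α − cos β, d − sin α + sin β) = 0.987519 rad; t = (α − φ) mod 2π = 0.532608 rad, q = (φ − β) mod 2π = 3.233812 rad → L = 3.52·(0.532608 + 0.809828 + 3.233812) = 3.52·4.576248 = 16.108394 m
LSR: p² = d² − 2 + 2cos(α−β) + 2d(sin α + sin β) = 2.300685; p = √p² = 1.516801; φ = atan2(−cos α − cos β, d + sin α + sin β) − atan2(−2, p) = 1.152918 rad; t = (φ − α) mod 2π = 5.915976 rad, q = (φ − β) mod 2π = 3.399211 rad → L = 3.52·(5.915976 + 1.516801 + 3.399211) = 3.52·10.831987 = 38.128596 m
RSL: p² = d² − 2 + 2cos(α−β) − 2d(sin α + sin β) = 0.357516; p = √p² = 0.597927; φ = atan2(cos α + cos β, d − sin α − sin β) − atan2(2, p) = -1.559172 rad; t = (α − φ) mod 2π = 3.079299 rad, q = (β − φ) mod 2π = 5.596064 rad → L = 3.52·(3.079299 + 0.597927 + 5.596064) = 3.52·9.273290 = 32.641980 m
RLR: c = (6 − d² + 2cos(α−β) + 2d(sin α − sin β))/8 = 0.918022; p = 2π − arccos c = 5.875453 rad; φ = atan2(cos α − cos β, d − sin α + sin β) = 0.987519 rad; t = (α − φ + p/2) mod 2π = 3.470335 rad, q = (α − β − t + p) mod 2π = 6.171539 rad → L = 3.52·(3.470335 + 5.875453 + 6.171539) = 3.52·15.517327 = 54.620989 m
LRL: c = (6 − d² + 2cos(α−β) − 2d(sin α − sin β))/8 = -1.061361, |c| > 1 → infeasible
Shortest: RSR with L = 16.108394 m ≈ 16.1084 m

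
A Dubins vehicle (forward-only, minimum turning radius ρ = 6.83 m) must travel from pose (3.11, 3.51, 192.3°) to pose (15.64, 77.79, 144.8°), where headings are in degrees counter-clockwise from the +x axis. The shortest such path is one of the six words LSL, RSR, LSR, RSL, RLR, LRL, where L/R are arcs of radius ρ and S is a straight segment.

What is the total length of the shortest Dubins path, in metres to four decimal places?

85.2461 m

Let ψ = atan2(Δy, Δx) = atan2(74.28, 12.53) = 80.4251° be the start→goal bearing.
Normalize: d = |goal − start| / ρ = 75.329405/6.83 = 11.029196, α = (θ_start − ψ) mod 360° = 111.8749° = 1.952585 rad, β = (θ_goal − ψ) mod 360° = 64.3749° = 1.123553 rad.
Common terms: sin α = 0.928000, cos α = -0.372581, sin β = 0.901643, cos β = 0.432481, cos(α−β) = 0.675590, d² = 121.643153. Work in radians in the unit-radius frame; every candidate has L = ρ·(t + p + q).
LSL: p² = 2 + d² − 2cos(α−β) + 2d(sin α − sin β) = 122.873365; p = √p² = 11.084826; φ = atan2(cos β − cos α, d + sin α − sin β) = 0.072691 rad; t = (φ − α) mod 2π = 4.403292 rad, q = (β − φ) mod 2π = 1.050862 rad → L = 6.83·(4.403292 + 11.084826 + 1.050862) = 6.83·16.538980 = 112.961232 m
RSR: p² = 2 + d² − 2cos(α−β) + 2d(sin β − sin α) = 121.710581; p = √p² = 11.032252; φ = atan2(cos α − cos β, d − sin α + sin β) = -0.073038 rad; t = (α − φ) mod 2π = 2.025623 rad, q = (φ − β) mod 2π = 5.086594 rad → L = 6.83·(2.025623 + 11.032252 + 5.086594) = 6.83·18.144469 = 123.926720 m
LSR: p² = d² − 2 + 2cos(α−β) + 2d(sin α + sin β) = 161.353307; p = √p² = 12.702492; φ = atan2(−cos α − cos β, d + sin α + sin β) − atan2(−2, p) = 0.151509 rad; t = (φ − α) mod 2π = 4.482110 rad, q = (φ − β) mod 2π = 5.311141 rad → L = 6.83·(4.482110 + 12.702492 + 5.311141) = 6.83·22.495743 = 153.645924 m
RSL: p² = d² − 2 + 2cos(α−β) − 2d(sin α + sin β) = 80.635360; p = √p² = 8.979719; φ = atan2(cos α + cos β, d − sin α − sin β) − atan2(2, p) = -0.212636 rad; t = (α − φ) mod 2π = 2.165221 rad, q = (β − φ) mod 2π = 1.336189 rad → L = 6.83·(2.165221 + 8.979719 + 1.336189) = 6.83·12.481129 = 85.246113 m
RLR: c = (6 − d² + 2cos(α−β) + 2d(sin α − sin β))/8 = -14.213823, |c| > 1 → infeasible
LRL: c = (6 − d² + 2cos(α−β) − 2d(sin α − sin β))/8 = -14.359171, |c| > 1 → infeasible
Shortest: RSL with L = 85.246113 m ≈ 85.2461 m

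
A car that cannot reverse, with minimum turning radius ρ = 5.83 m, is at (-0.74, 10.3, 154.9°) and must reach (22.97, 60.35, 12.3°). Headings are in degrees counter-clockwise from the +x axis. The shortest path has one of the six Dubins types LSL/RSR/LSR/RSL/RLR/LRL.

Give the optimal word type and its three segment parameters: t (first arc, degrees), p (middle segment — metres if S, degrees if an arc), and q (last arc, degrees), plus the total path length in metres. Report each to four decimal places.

Let ψ = atan2(Δy, Δx) = atan2(50.05, 23.71) = 64.6519° be the start→goal bearing.
Normalize: d = |goal − start| / ρ = 55.382006/5.83 = 9.499486, α = (θ_start − ψ) mod 360° = 90.2481° = 1.575127 rad, β = (θ_goal − ψ) mod 360° = 307.6481° = 5.369473 rad.
Common terms: sin α = 0.999991, cos α = -0.004331, sin β = -0.791777, cos β = 0.610811, cos(α−β) = -0.794415, d² = 90.240243. Work in radians in the unit-radius frame; every candidate has L = ρ·(t + p + q).
LSL: p² = 2 + d² − 2cos(α−β) + 2d(sin α − sin β) = 127.870811; p = √p² = 11.307998; φ = atan2(cos β − cos α, d + sin α − sin β) = 0.054426 rad; t = (φ − α) mod 2π = 4.762484 rad, q = (β − φ) mod 2π = 5.315047 rad → L = 5.83·(4.762484 + 11.307998 + 5.315047) = 5.83·21.385529 = 124.677633 m
RSR: p² = 2 + d² − 2cos(α−β) + 2d(sin β − sin α) = 59.787334; p = √p² = 7.732227; φ = atan2(cos α − cos β, d − sin α + sin β) = -0.079640 rad; t = (α − φ) mod 2π = 1.654767 rad, q = (φ − β) mod 2π = 0.834073 rad → L = 5.83·(1.654767 + 7.732227 + 0.834073) = 5.83·10.221066 = 59.588818 m
LSR: p² = d² − 2 + 2cos(α−β) + 2d(sin α + sin β) = 90.607265; p = √p² = 9.518785; φ = atan2(−cos α − cos β, d + sin α + sin β) − atan2(−2, p) = 0.144705 rad; t = (φ − α) mod 2π = 4.852763 rad, q = (φ − β) mod 2π = 1.058418 rad → L = 5.83·(4.852763 + 9.518785 + 1.058418) = 5.83·15.429966 = 89.956701 m
RSL: p² = d² − 2 + 2cos(α−β) − 2d(sin α + sin β) = 82.695563; p = √p² = 9.093710; φ = atan2(cos α + cos β, d − sin α − sin β) − atan2(2, p) = -0.151304 rad; t = (α − φ) mod 2π = 1.726431 rad, q = (β − φ) mod 2π = 5.520777 rad → L = 5.83·(1.726431 + 9.093710 + 5.520777) = 5.83·16.340918 = 95.267554 m
RLR: c = (6 − d² + 2cos(α−β) + 2d(sin α − sin β))/8 = -6.473417, |c| > 1 → infeasible
LRL: c = (6 − d² + 2cos(α−β) − 2d(sin α − sin β))/8 = -14.983851, |c| > 1 → infeasible
Shortest: RSR with L = 59.588818 m ≈ 59.5888 m
Convert RSR to answer units (arcs ×180/π): t = 1.654767·180/π = 94.8112°, p = ρ·p = 5.83·7.732227 = 45.0789 m, q = 0.834073·180/π = 47.7888°, L = 59.5888 m.

RSR: t = 94.8112°, p = 45.0789 m, q = 47.7888°, L = 59.5888 m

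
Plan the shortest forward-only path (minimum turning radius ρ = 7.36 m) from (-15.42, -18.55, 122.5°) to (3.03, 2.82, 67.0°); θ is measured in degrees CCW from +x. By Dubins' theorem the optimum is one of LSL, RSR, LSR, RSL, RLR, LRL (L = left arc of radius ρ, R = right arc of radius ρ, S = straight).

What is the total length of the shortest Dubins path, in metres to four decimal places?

31.5164 m

Let ψ = atan2(Δy, Δx) = atan2(21.37, 18.45) = 49.1940° be the start→goal bearing.
Normalize: d = |goal − start| / ρ = 28.232595/7.36 = 3.835950, α = (θ_start − ψ) mod 360° = 73.3060° = 1.279431 rad, β = (θ_goal − ψ) mod 360° = 17.8060° = 0.310773 rad.
Common terms: sin α = 0.957853, cos α = 0.287260, sin β = 0.305795, cos β = 0.952097, cos(α−β) = 0.566406, d² = 14.714515. Work in radians in the unit-radius frame; every candidate has L = ρ·(t + p + q).
LSL: p² = 2 + d² − 2cos(α−β) + 2d(sin α − sin β) = 20.584223; p = √p² = 4.536984; φ = atan2(cos β − cos α, d + sin α − sin β) = 0.147067 rad; t = (φ − α) mod 2π = 5.150821 rad, q = (β − φ) mod 2π = 0.163707 rad → L = 7.36·(5.150821 + 4.536984 + 0.163707) = 7.36·9.851511 = 72.507124 m
RSR: p² = 2 + d² − 2cos(α−β) + 2d(sin β − sin α) = 10.579182; p = √p² = 3.252566; φ = atan2(cos α − cos β, d − sin α + sin β) = -0.205855 rad; t = (α − φ) mod 2π = 1.485286 rad, q = (φ − β) mod 2π = 5.766557 rad → L = 7.36·(1.485286 + 3.252566 + 5.766557) = 7.36·10.504409 = 77.312447 m
LSR: p² = d² − 2 + 2cos(α−β) + 2d(sin α + sin β) = 23.541908; p = √p² = 4.852000; φ = atan2(−cos α − cos β, d + sin α + sin β) − atan2(−2, p) = 0.152572 rad; t = (φ − α) mod 2π = 5.156326 rad, q = (φ − β) mod 2π = 6.124984 rad → L = 7.36·(5.156326 + 4.852000 + 6.124984) = 7.36·16.133310 = 118.741161 m
RSL: p² = d² − 2 + 2cos(α−β) − 2d(sin α + sin β) = 4.152747; p = √p² = 2.037829; φ = atan2(cos α + cos β, d − sin α − sin β) − atan2(2, p) = -0.327041 rad; t = (α − φ) mod 2π = 1.606472 rad, q = (β − φ) mod 2π = 0.637814 rad → L = 7.36·(1.606472 + 2.037829 + 0.637814) = 7.36·4.282116 = 31.516371 m
RLR: c = (6 − d² + 2cos(α−β) + 2d(sin α − sin β))/8 = -0.322398; p = 2π − arccos c = 4.384128 rad; φ = atan2(cos α − cos β, d − sin α + sin β) = -0.205855 rad; t = (α − φ + p/2) mod 2π = 3.677350 rad, q = (α − β − t + p) mod 2π = 1.675436 rad → L = 7.36·(3.677350 + 4.384128 + 1.675436) = 7.36·9.736913 = 71.663678 m
LRL: c = (6 − d² + 2cos(α−β) − 2d(sin α − sin β))/8 = -1.573028, |c| > 1 → infeasible
Shortest: RSL with L = 31.516371 m ≈ 31.5164 m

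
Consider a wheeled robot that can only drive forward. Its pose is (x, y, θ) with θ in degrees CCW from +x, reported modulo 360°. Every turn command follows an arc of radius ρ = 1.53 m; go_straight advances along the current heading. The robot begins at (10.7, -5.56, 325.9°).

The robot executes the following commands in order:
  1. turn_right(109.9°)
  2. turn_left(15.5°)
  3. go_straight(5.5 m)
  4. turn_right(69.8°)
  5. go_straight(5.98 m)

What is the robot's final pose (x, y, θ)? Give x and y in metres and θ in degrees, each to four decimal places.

(-0.3357, -11.2769, 161.7000°)

set_pose: (x, y, θ) = (10.7000, -5.5600, 325.9000°), ρ = 1.53
turn_right(109.9°): centre at ρ to the right, rotate −109.9° → (10.7415, -8.0647, 216.0000°)
turn_left(15.5°): centre at ρ to the left, rotate +15.5° → (10.4435, -8.3501, 231.5000°)
go_straight(5.5): x += 5.5·cos θ, y += 5.5·sin θ → (7.0196, -12.6544, 231.5000°)
turn_right(69.8°): centre at ρ to the right, rotate −69.8° → (5.3418, -13.1546, 161.7000°)
go_straight(5.98): x += 5.98·cos θ, y += 5.98·sin θ → (-0.3357, -11.2769, 161.7000°)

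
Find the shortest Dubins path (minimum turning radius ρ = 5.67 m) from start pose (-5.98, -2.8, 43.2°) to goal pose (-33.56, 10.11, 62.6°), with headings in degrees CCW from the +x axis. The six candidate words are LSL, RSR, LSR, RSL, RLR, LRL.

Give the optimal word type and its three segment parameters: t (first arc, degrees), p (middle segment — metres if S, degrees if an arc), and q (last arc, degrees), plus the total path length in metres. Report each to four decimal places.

Let ψ = atan2(Δy, Δx) = atan2(12.91, -27.58) = 154.9160° be the start→goal bearing.
Normalize: d = |goal − start| / ρ = 30.452003/5.67 = 5.370724, α = (θ_start − ψ) mod 360° = 248.2840° = 4.333373 rad, β = (θ_goal − ψ) mod 360° = 267.6840° = 4.671966 rad.
Common terms: sin α = -0.929029, cos α = -0.370007, sin β = -0.999183, cos β = -0.040412, cos(α−β) = 0.943223, d² = 28.844673. Work in radians in the unit-radius frame; every candidate has L = ρ·(t + p + q).
LSL: p² = 2 + d² − 2cos(α−β) + 2d(sin α − sin β) = 29.711784; p = √p² = 5.450852; φ = atan2(cos β − cos α, d + sin α − sin β) = 0.060504 rad; t = (φ − α) mod 2π = 2.010316 rad, q = (β − φ) mod 2π = 4.611463 rad → L = 5.67·(2.010316 + 5.450852 + 4.611463) = 5.67·12.072631 = 68.451817 m
RSR: p² = 2 + d² − 2cos(α−β) + 2d(sin β − sin α) = 28.204671; p = √p² = 5.310807; φ = atan2(cos α − cos β, d − sin α + sin β) = -0.062101 rad; t = (α − φ) mod 2π = 4.395474 rad, q = (φ − β) mod 2π = 1.549118 rad → L = 5.67·(4.395474 + 5.310807 + 1.549118) = 5.67·11.255398 = 63.818109 m
LSR: p² = d² − 2 + 2cos(α−β) + 2d(sin α + sin β) = 8.019329; p = √p² = 2.831842; φ = atan2(−cos α − cos β, d + sin α + sin β) − atan2(−2, p) = 0.733572 rad; t = (φ − α) mod 2π = 2.683384 rad, q = (φ − β) mod 2π = 2.344791 rad → L = 5.67·(2.683384 + 2.831842 + 2.344791) = 5.67·7.860017 = 44.566296 m
RSL: p² = d² − 2 + 2cos(α−β) − 2d(sin α + sin β) = 49.442907; p = √p² = 7.031565; φ = atan2(cos α + cos β, d − sin α − sin β) − atan2(2, p) = -0.333284 rad; t = (α − φ) mod 2π = 4.666657 rad, q = (β − φ) mod 2π = 5.005251 rad → L = 5.67·(4.666657 + 7.031565 + 5.005251) = 5.67·16.703472 = 94.708689 m
RLR: c = (6 − d² + 2cos(α−β) + 2d(sin α − sin β))/8 = -2.525584, |c| > 1 → infeasible
LRL: c = (6 − d² + 2cos(α−β) − 2d(sin α − sin β))/8 = -2.713973, |c| > 1 → infeasible
Shortest: LSR with L = 44.566296 m ≈ 44.5663 m
Convert LSR to answer units (arcs ×180/π): t = 2.683384·180/π = 153.7466°, p = ρ·p = 5.67·2.831842 = 16.0565 m, q = 2.344791·180/π = 134.3466°, L = 44.5663 m.

LSR: t = 153.7466°, p = 16.0565 m, q = 134.3466°, L = 44.5663 m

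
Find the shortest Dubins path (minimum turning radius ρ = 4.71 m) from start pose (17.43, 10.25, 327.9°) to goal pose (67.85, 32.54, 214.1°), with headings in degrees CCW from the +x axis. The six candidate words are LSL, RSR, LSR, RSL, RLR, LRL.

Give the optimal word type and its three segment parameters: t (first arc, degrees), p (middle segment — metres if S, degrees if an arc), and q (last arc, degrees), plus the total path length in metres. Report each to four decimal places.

LSR: t = 68.9864°, p = 49.5386 m, q = 182.7864°, L = 70.2356 m

Let ψ = atan2(Δy, Δx) = atan2(22.29, 50.42) = 23.8496° be the start→goal bearing.
Normalize: d = |goal − start| / ρ = 55.127312/4.71 = 11.704312, α = (θ_start − ψ) mod 360° = 304.0504° = 5.306681 rad, β = (θ_goal − ψ) mod 360° = 190.2504° = 3.320496 rad.
Common terms: sin α = -0.828545, cos α = 0.559922, sin β = -0.177951, cos β = -0.984039, cos(α−β) = -0.403545, d² = 136.990930. Work in radians in the unit-radius frame; every candidate has L = ρ·(t + p + q).
LSL: p² = 2 + d² − 2cos(α−β) + 2d(sin α − sin β) = 124.568505; p = √p² = 11.161026; φ = atan2(cos β − cos α, d + sin α − sin β) = -0.138780 rad; t = (φ − α) mod 2π = 0.837724 rad, q = (β − φ) mod 2π = 3.459277 rad → L = 4.71·(0.837724 + 11.161026 + 3.459277) = 4.71·15.458027 = 72.807306 m
RSR: p² = 2 + d² − 2cos(α−β) + 2d(sin β − sin α) = 155.027537; p = √p² = 12.451005; φ = atan2(cos α − cos β, d − sin α + sin β) = 0.124323 rad; t = (α − φ) mod 2π = 5.182358 rad, q = (φ − β) mod 2π = 3.087012 rad → L = 4.71·(5.182358 + 12.451005 + 3.087012) = 4.71·20.720375 = 97.592968 m
LSR: p² = d² − 2 + 2cos(α−β) + 2d(sin α + sin β) = 110.623153; p = √p² = 10.517754; φ = atan2(−cos α − cos β, d + sin α + sin β) − atan2(−2, p) = 0.227536 rad; t = (φ − α) mod 2π = 1.204040 rad, q = (φ − β) mod 2π = 3.190225 rad → L = 4.71·(1.204040 + 10.517754 + 3.190225) = 4.71·14.912019 = 70.235608 m
RSL: p² = d² − 2 + 2cos(α−β) − 2d(sin α + sin β) = 157.744527; p = √p² = 12.559639; φ = atan2(cos α + cos β, d − sin α − sin β) − atan2(2, p) = -0.191269 rad; t = (α − φ) mod 2π = 5.497950 rad, q = (β − φ) mod 2π = 3.511765 rad → L = 4.71·(5.497950 + 12.559639 + 3.511765) = 4.71·21.569353 = 101.591655 m
RLR: c = (6 − d² + 2cos(α−β) + 2d(sin α − sin β))/8 = -18.378442, |c| > 1 → infeasible
LRL: c = (6 − d² + 2cos(α−β) − 2d(sin α − sin β))/8 = -14.571063, |c| > 1 → infeasible
Shortest: LSR with L = 70.235608 m ≈ 70.2356 m
Convert LSR to answer units (arcs ×180/π): t = 1.204040·180/π = 68.9864°, p = ρ·p = 4.71·10.517754 = 49.5386 m, q = 3.190225·180/π = 182.7864°, L = 70.2356 m.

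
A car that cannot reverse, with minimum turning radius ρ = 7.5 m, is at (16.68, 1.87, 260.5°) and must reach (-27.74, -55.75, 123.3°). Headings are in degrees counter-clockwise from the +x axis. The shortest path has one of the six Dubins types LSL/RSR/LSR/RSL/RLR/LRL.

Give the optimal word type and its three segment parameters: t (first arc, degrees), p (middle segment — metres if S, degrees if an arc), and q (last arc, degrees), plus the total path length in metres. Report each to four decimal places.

RSR: t = 19.8283°, p = 62.7879 m, q = 117.3717°, L = 80.7473 m

Let ψ = atan2(Δy, Δx) = atan2(-57.62, -44.42) = -127.6291° be the start→goal bearing.
Normalize: d = |goal − start| / ρ = 72.754387/7.5 = 9.700585, α = (θ_start − ψ) mod 360° = 28.1291° = 0.490945 rad, β = (θ_goal − ψ) mod 360° = 250.9291° = 4.379539 rad.
Common terms: sin α = 0.471460, cos α = 0.881888, sin β = -0.945115, cos β = -0.326738, cos(α−β) = -0.733730, d² = 94.101348. Work in radians in the unit-radius frame; every candidate has L = ρ·(t + p + q).
LSL: p² = 2 + d² − 2cos(α−β) + 2d(sin α − sin β) = 125.052013; p = √p² = 11.182666; φ = atan2(cos β − cos α, d + sin α − sin β) = -0.108292 rad; t = (φ − α) mod 2π = 5.683948 rad, q = (β − φ) mod 2π = 4.487831 rad → L = 7.5·(5.683948 + 11.182666 + 4.487831) = 7.5·21.354445 = 160.158335 m
RSR: p² = 2 + d² − 2cos(α−β) + 2d(sin β − sin α) = 70.085602; p = √p² = 8.371714; φ = atan2(cos α − cos β, d − sin α + sin β) = 0.144876 rad; t = (α − φ) mod 2π = 0.346069 rad, q = (φ − β) mod 2π = 2.048523 rad → L = 7.5·(0.346069 + 8.371714 + 2.048523) = 7.5·10.766306 = 80.747296 m
LSR: p² = d² − 2 + 2cos(α−β) + 2d(sin α + sin β) = 81.444423; p = √p² = 9.024656; φ = atan2(−cos α − cos β, d + sin α + sin β) − atan2(−2, p) = 0.157997 rad; t = (φ − α) mod 2π = 5.950237 rad, q = (φ − β) mod 2π = 2.061643 rad → L = 7.5·(5.950237 + 9.024656 + 2.061643) = 7.5·17.036536 = 127.774019 m
RSL: p² = d² − 2 + 2cos(α−β) − 2d(sin α + sin β) = 99.823353; p = √p² = 9.991164; φ = atan2(cos α + cos β, d − sin α − sin β) − atan2(2, p) = -0.143055 rad; t = (α − φ) mod 2π = 0.634001 rad, q = (β − φ) mod 2π = 4.522594 rad → L = 7.5·(0.634001 + 9.991164 + 4.522594) = 7.5·15.147759 = 113.608191 m
RLR: c = (6 − d² + 2cos(α−β) + 2d(sin α − sin β))/8 = -7.760700, |c| > 1 → infeasible
LRL: c = (6 − d² + 2cos(α−β) − 2d(sin α − sin β))/8 = -14.631502, |c| > 1 → infeasible
Shortest: RSR with L = 80.747296 m ≈ 80.7473 m
Convert RSR to answer units (arcs ×180/π): t = 0.346069·180/π = 19.8283°, p = ρ·p = 7.5·8.371714 = 62.7879 m, q = 2.048523·180/π = 117.3717°, L = 80.7473 m.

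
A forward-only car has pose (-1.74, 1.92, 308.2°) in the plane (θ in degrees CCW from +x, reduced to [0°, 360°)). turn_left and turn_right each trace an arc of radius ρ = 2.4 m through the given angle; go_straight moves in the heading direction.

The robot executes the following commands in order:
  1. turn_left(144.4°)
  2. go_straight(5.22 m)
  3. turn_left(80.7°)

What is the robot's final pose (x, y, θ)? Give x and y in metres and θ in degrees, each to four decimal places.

set_pose: (x, y, θ) = (-1.7400, 1.9200, 308.2000°), ρ = 2.4
turn_left(144.4°): centre at ρ to the left, rotate +144.4° → (2.5436, 3.5131, 452.6000° ≡ 92.6000°)
go_straight(5.22): x += 5.22·cos θ, y += 5.22·sin θ → (2.3068, 8.7277, 92.6000°)
turn_left(80.7°): centre at ρ to the left, rotate +80.7° → (0.1893, 11.0024, 173.3000°)

(0.1893, 11.0024, 173.3000°)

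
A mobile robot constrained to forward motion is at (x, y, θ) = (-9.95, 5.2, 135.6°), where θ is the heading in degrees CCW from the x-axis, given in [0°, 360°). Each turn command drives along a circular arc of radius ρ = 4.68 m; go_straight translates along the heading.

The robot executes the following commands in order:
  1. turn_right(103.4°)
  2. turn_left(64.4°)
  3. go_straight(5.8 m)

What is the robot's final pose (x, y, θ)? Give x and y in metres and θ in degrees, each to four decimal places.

(-7.6809, 22.7636, 96.6000°)

set_pose: (x, y, θ) = (-9.9500, 5.2000, 135.6000°), ρ = 4.68
turn_right(103.4°): centre at ρ to the right, rotate −103.4° → (-9.1694, 12.5039, 32.2000°)
turn_left(64.4°): centre at ρ to the left, rotate +64.4° → (-7.0143, 17.0020, 96.6000°)
go_straight(5.8): x += 5.8·cos θ, y += 5.8·sin θ → (-7.6809, 22.7636, 96.6000°)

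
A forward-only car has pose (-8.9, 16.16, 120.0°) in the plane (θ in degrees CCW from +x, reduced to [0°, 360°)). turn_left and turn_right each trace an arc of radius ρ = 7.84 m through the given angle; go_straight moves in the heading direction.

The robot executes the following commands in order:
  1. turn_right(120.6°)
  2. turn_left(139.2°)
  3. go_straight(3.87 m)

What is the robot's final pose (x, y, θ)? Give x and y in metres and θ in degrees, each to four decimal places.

(0.3356, 44.1993, 138.6000°)

set_pose: (x, y, θ) = (-8.9000, 16.1600, 120.0000°), ρ = 7.84
turn_right(120.6°): centre at ρ to the right, rotate −120.6° → (-2.0283, 27.9196, -0.6000° ≡ 359.4000°)
turn_left(139.2°): centre at ρ to the left, rotate +139.2° → (3.2385, 41.6400, 498.6000° ≡ 138.6000°)
go_straight(3.87): x += 3.87·cos θ, y += 3.87·sin θ → (0.3356, 44.1993, 138.6000°)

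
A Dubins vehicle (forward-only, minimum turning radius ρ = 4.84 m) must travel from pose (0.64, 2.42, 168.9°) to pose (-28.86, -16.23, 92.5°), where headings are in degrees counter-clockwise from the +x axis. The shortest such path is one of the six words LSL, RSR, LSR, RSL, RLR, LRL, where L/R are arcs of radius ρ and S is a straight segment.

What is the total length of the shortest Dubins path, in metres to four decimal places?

Let ψ = atan2(Δy, Δx) = atan2(-18.65, -29.50) = -147.6988° be the start→goal bearing.
Normalize: d = |goal − start| / ρ = 34.900895/4.84 = 7.210929, α = (θ_start − ψ) mod 360° = 316.5988° = 5.525691 rad, β = (θ_goal − ψ) mod 360° = 240.1988° = 4.192260 rad.
Common terms: sin α = -0.687103, cos α = 0.726560, sin β = -0.867755, cos β = -0.496992, cos(α−β) = 0.235142, d² = 51.997494. Work in radians in the unit-radius frame; every candidate has L = ρ·(t + p + q).
LSL: p² = 2 + d² − 2cos(α−β) + 2d(sin α − sin β) = 56.132548; p = √p² = 7.492166; φ = atan2(cos β − cos α, d + sin α − sin β) = -0.164046 rad; t = (φ − α) mod 2π = 0.593448 rad, q = (β − φ) mod 2π = 4.356305 rad → L = 4.84·(0.593448 + 7.492166 + 4.356305) = 4.84·12.441920 = 60.218891 m
RSR: p² = 2 + d² − 2cos(α−β) + 2d(sin β − sin α) = 50.921872; p = √p² = 7.135956; φ = atan2(cos α − cos β, d − sin α + sin β) = 0.172314 rad; t = (α − φ) mod 2π = 5.353377 rad, q = (φ − β) mod 2π = 2.263240 rad → L = 4.84·(5.353377 + 7.135956 + 2.263240) = 4.84·14.752573 = 71.402454 m
LSR: p² = d² − 2 + 2cos(α−β) + 2d(sin α + sin β) = 28.043840; p = √p² = 5.295644; φ = atan2(−cos α − cos β, d + sin α + sin β) − atan2(−2, p) = 0.320543 rad; t = (φ − α) mod 2π = 1.078037 rad, q = (φ − β) mod 2π = 2.411469 rad → L = 4.84·(1.078037 + 5.295644 + 2.411469) = 4.84·8.785149 = 42.520121 m
RSL: p² = d² − 2 + 2cos(α−β) − 2d(sin α + sin β) = 72.891717; p = √p² = 8.537665; φ = atan2(cos α + cos β, d − sin α − sin β) − atan2(2, p) = -0.203924 rad; t = (α − φ) mod 2π = 5.729615 rad, q = (β − φ) mod 2π = 4.396183 rad → L = 4.84·(5.729615 + 8.537665 + 4.396183) = 4.84·18.663463 = 90.331161 m
RLR: c = (6 − d² + 2cos(α−β) + 2d(sin α − sin β))/8 = -5.365234, |c| > 1 → infeasible
LRL: c = (6 − d² + 2cos(α−β) − 2d(sin α − sin β))/8 = -6.016568, |c| > 1 → infeasible
Shortest: LSR with L = 42.520121 m ≈ 42.5201 m

42.5201 m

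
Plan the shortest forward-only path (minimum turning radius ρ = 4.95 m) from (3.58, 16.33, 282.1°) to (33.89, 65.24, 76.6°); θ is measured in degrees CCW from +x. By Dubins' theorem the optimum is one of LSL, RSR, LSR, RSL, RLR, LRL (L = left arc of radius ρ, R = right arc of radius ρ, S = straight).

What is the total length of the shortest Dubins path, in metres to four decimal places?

Let ψ = atan2(Δy, Δx) = atan2(48.91, 30.31) = 58.2131° be the start→goal bearing.
Normalize: d = |goal − start| / ρ = 57.540283/4.95 = 11.624300, α = (θ_start − ψ) mod 360° = 223.8869° = 3.907563 rad, β = (θ_goal − ψ) mod 360° = 18.3869° = 0.320912 rad.
Common terms: sin α = -0.693237, cos α = -0.720710, sin β = 0.315432, cos β = 0.948948, cos(α−β) = -0.902585, d² = 135.124342. Work in radians in the unit-radius frame; every candidate has L = ρ·(t + p + q).
LSL: p² = 2 + d² − 2cos(α−β) + 2d(sin α − sin β) = 115.479371; p = √p² = 10.746133; φ = atan2(cos β − cos α, d + sin α − sin β) = 0.156005 rad; t = (φ − α) mod 2π = 2.531627 rad, q = (β − φ) mod 2π = 0.164907 rad → L = 4.95·(2.531627 + 10.746133 + 0.164907) = 4.95·13.442667 = 66.541199 m
RSR: p² = 2 + d² − 2cos(α−β) + 2d(sin β − sin α) = 162.379655; p = √p² = 12.742828; φ = atan2(cos α − cos β, d − sin α + sin β) = -0.131405 rad; t = (α − φ) mod 2π = 4.038969 rad, q = (φ − β) mod 2π = 5.830868 rad → L = 4.95·(4.038969 + 12.742828 + 5.830868) = 4.95·22.612664 = 111.932689 m
LSR: p² = d² − 2 + 2cos(α−β) + 2d(sin α + sin β) = 122.535735; p = √p² = 11.069586; φ = atan2(−cos α − cos β, d + sin α + sin β) − atan2(−2, p) = 0.158455 rad; t = (φ − α) mod 2π = 2.534077 rad, q = (φ − β) mod 2π = 6.120729 rad → L = 4.95·(2.534077 + 11.069586 + 6.120729) = 4.95·19.724392 = 97.635742 m
RSL: p² = d² − 2 + 2cos(α−β) − 2d(sin α + sin β) = 140.102609; p = √p² = 11.836495; φ = atan2(cos α + cos β, d − sin α − sin β) − atan2(2, p) = -0.148374 rad; t = (α − φ) mod 2π = 4.055937 rad, q = (β − φ) mod 2π = 0.469286 rad → L = 4.95·(4.055937 + 11.836495 + 0.469286) = 4.95·16.361717 = 80.990501 m
RLR: c = (6 − d² + 2cos(α−β) + 2d(sin α − sin β))/8 = -19.297457, |c| > 1 → infeasible
LRL: c = (6 − d² + 2cos(α−β) − 2d(sin α − sin β))/8 = -13.434921, |c| > 1 → infeasible
Shortest: LSL with L = 66.541199 m ≈ 66.5412 m

66.5412 m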